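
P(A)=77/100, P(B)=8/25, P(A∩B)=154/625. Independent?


P(A)×P(B) = 154/625
P(A∩B) = 154/625
Equal ✓ → Independent

Yes, independent


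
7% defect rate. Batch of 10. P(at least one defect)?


P(all good) = (93/100)^10 = 48398230717929318249/100000000000000000000
P(≥1 defect) = 51601769282070681751/100000000000000000000

P = 51601769282070681751/100000000000000000000 ≈ 51.60%


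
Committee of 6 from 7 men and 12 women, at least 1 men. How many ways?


Count by #men:
  1M,5W: C(7,1)×C(12,5)=5544
  2M,4W: C(7,2)×C(12,4)=10395
  3M,3W: C(7,3)×C(12,3)=7700
  4M,2W: C(7,4)×C(12,2)=2310
  5M,1W: C(7,5)×C(12,1)=252
  6M,0W: C(7,6)×C(12,0)=7
Total = 26208

26208


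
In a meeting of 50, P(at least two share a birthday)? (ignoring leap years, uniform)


P(all different) = Π(365-i)/365 for i=0..49
= 0.029626
P(match) = 1 - 0.029626 = 0.970374

P ≈ 0.9704 ≈ 97.04%


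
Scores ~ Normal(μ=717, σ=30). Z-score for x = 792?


z = (x - μ)/σ = (792 - 717)/30 = 2.5

z = 2.5


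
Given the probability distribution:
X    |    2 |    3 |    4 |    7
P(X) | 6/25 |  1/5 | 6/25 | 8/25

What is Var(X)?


E[X] = 107/25
E[X²] = 557/25
Var(X) = E[X²] - (E[X])² = 557/25 - 11449/625 = 2476/625

Var(X) = 2476/625 ≈ 3.9616


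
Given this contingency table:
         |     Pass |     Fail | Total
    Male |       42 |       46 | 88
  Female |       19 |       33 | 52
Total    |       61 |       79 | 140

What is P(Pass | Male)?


P(Pass | Male) = 42/(42+46) = 42/88 = 21/44

P(Pass|Male) = 21/44 ≈ 47.73%


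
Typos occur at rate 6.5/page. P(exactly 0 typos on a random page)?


Poisson(λ=6.5): P(X=0) = e^(-λ)×λ^k/k!
= e^(-6.5) × 6.5^0 / 0!
≈ 0.001503439193 × 1 / 1 ≈ 0.001503

P(X=0) ≈ 0.001503 ≈ 0.15%


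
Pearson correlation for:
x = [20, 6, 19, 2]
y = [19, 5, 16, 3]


n=4, Σx=47, Σy=43, Σxy=720, Σx²=801, Σy²=651
r = (4×720 - 47×43)/√((4×801 - 47²)(4×651 - 43²))
= 859/√(995×755) = 859/√751225 ≈ 859/866.7324 ≈ 0.9911

r ≈ 0.9911


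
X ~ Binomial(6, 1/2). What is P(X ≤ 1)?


P(X ≤ 1) = Σ P(X=i) for i=0..1
P(X=0) = 1/64
P(X=1) = 3/32
Sum = 7/64

P(X ≤ 1) = 7/64 ≈ 10.94%


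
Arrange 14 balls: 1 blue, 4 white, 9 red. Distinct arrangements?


14!/(1!×4!×9!) = 10010

10010


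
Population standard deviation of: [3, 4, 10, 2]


Mean = 19/4
  (3-19/4)²=49/16
  (4-19/4)²=9/16
  (10-19/4)²=441/16
  (2-19/4)²=121/16
Σ(x-μ)² = 155/4
σ² = (155/4)/4 = 155/16

σ = √(155/16) ≈ 3.1125


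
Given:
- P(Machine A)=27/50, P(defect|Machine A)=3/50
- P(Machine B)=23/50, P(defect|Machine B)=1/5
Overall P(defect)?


P(B) = Σ P(B|Aᵢ)×P(Aᵢ)
  3/50×27/50 = 81/2500
  1/5×23/50 = 23/250
Sum = 311/2500

P(defect) = 311/2500 ≈ 12.44%


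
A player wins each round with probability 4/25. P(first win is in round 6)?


Geometric: P(X=6) = (1-p)^(k-1)×p = (21/25)^5×4/25 = 16336404/244140625

P(X=6) = 16336404/244140625 ≈ 6.69%


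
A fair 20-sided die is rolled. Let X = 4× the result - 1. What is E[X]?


E[die] = (1+20)/2 = 21/2
E[X] = 4×21/2 - 1 = 41

E[X] = 41


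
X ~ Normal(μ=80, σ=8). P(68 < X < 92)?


z₁=(68-80)/8=-1.5, z₂=(92-80)/8=1.5
P = Φ(1.5) - Φ(-1.5) = 0.933193 - 0.066807 = 0.866386 ≈ 0.8664

P(68 < X < 92) ≈ 0.8664


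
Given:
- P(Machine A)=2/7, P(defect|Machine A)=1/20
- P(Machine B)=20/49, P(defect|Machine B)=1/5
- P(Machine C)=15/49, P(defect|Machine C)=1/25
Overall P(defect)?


P(B) = Σ P(B|Aᵢ)×P(Aᵢ)
  1/20×2/7 = 1/70
  1/5×20/49 = 4/49
  1/25×15/49 = 3/245
Sum = 53/490

P(defect) = 53/490 ≈ 10.82%


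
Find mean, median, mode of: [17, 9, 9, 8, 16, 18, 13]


Sorted: [8, 9, 9, 13, 16, 17, 18]
Mean = 90/7
Median = 13
Freq: {17: 1, 9: 2, 8: 1, 16: 1, 18: 1, 13: 1}
Mode: [9]

Mean=90/7, Median=13, Mode=9


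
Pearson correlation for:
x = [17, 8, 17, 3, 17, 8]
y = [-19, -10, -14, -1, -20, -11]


n=6, Σx=70, Σy=-75, Σxy=-1072, Σx²=1004, Σy²=1179
r = (6×(-1072) - 70×(-75))/√((6×1004 - 70²)(6×1179 - (-75)²))
= -1182/√(1124×1449) = -1182/√1628676 ≈ -1182/1276.1959 ≈ -0.9262

r ≈ -0.9262


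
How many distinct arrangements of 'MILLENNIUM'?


Letters: 10, freq: {'M': 2, 'I': 2, 'L': 2, 'E': 1, 'N': 2, 'U': 1}
10!/(2!×2!×2!×1!×2!×1!) = 3628800/16 = 226800

226800


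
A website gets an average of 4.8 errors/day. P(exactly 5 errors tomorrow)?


Poisson(λ=4.8): P(X=5) = e^(-λ)×λ^k/k!
= e^(-4.8) × 4.8^5 / 5!
≈ 0.008229747049 × 2548.03968 / 120 ≈ 0.174748

P(X=5) ≈ 0.174748 ≈ 17.47%


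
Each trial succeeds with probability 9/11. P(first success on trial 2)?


Geometric: P(X=2) = (1-p)^(k-1)×p = (2/11)^1×9/11 = 18/121

P(X=2) = 18/121 ≈ 14.88%


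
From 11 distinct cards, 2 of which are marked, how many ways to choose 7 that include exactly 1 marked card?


Choose 1 of the 2 marked cards and 6 of the other 9 cards:
C(2,1)×C(9,6) = 2×84 = 168

168


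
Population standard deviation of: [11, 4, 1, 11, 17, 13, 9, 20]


Mean = 86/8 = 43/4
  (11-43/4)²=1/16
  (4-43/4)²=729/16
  (1-43/4)²=1521/16
  (11-43/4)²=1/16
  (17-43/4)²=625/16
  (13-43/4)²=81/16
  (9-43/4)²=49/16
  (20-43/4)²=1369/16
Σ(x-μ)² = 547/2
σ² = (547/2)/8 = 547/16

σ = √(547/16) ≈ 5.8470


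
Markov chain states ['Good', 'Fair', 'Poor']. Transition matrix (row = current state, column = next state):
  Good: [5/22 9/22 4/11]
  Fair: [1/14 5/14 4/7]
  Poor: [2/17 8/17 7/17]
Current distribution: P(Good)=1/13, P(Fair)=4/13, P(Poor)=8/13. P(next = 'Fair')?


P(next=Fair) = Σᵢ P(now=i)×P(i→Fair)
= 1/13×9/22 + 4/13×5/14 + 8/13×8/17
= 9/286 + 10/91 + 64/221 = 14667/34034

P = 14667/34034 ≈ 0.4310


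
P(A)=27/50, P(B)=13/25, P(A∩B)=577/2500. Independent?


P(A)×P(B) = 351/1250
P(A∩B) = 577/2500
Not equal → NOT independent

No, not independent


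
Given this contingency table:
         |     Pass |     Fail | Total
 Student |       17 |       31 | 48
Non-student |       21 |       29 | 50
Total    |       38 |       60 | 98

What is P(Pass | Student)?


P(Pass | Student) = 17/(17+31) = 17/48

P(Pass|Student) = 17/48 ≈ 35.42%


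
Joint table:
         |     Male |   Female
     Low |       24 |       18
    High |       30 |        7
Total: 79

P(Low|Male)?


P(Low|Male) = 24/(24+30) = 24/54 = 4/9

P = 4/9 ≈ 44.44%


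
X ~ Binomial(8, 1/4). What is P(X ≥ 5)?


P(X ≥ 5) = Σ P(X=i) for i=5..8
P(X=5) = 189/8192
P(X=6) = 63/16384
P(X=7) = 3/8192
P(X=8) = 1/65536
Sum = 1789/65536

P(X ≥ 5) = 1789/65536 ≈ 2.73%


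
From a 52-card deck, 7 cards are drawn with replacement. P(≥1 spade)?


P(not a spade) = 39/52 = 3/4
P(none in 7 draws) = (3/4)^7 = 2187/16384
P(≥1 spade) = 1 - 2187/16384 = 14197/16384

P = 14197/16384 ≈ 86.65%


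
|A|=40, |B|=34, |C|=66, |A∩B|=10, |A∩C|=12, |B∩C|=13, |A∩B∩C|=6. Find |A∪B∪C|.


|A∪B∪C| = 40+34+66-10-12-13+6 = 111

|A∪B∪C| = 111


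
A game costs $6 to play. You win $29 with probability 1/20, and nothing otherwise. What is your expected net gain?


E[gain] = (29-6)×1/20 + (-6)×19/20
= 23/20 - 57/10 = -91/20

Expected net gain = $-91/20 ≈ $-4.55


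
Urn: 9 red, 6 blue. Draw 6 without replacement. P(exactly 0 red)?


Hypergeometric: C(9,0)×C(6,6)/C(15,6)
= 1×1/5005 = 1/5005

P(X=0) = 1/5005 ≈ 0.02%


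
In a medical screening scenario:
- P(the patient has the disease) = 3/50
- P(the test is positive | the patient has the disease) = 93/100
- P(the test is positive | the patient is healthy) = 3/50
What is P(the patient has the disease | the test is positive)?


Using Bayes' theorem:
P(A|B) = P(B|A)·P(A) / P(B)

P(the test is positive) = 93/100 × 3/50 + 3/50 × 47/50
= 279/5000 + 141/2500 = 561/5000

P(the patient has the disease|the test is positive) = (279/5000) / (561/5000) = 93/187

P(the patient has the disease|the test is positive) = 93/187 ≈ 49.73%


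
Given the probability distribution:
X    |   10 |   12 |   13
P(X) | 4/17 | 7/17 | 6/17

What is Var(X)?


E[X] = 202/17
E[X²] = 2422/17
Var(X) = E[X²] - (E[X])² = 2422/17 - 40804/289 = 370/289

Var(X) = 370/289 ≈ 1.2803


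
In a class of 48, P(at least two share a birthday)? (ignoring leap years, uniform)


P(all different) = Π(365-i)/365 for i=0..47
= 0.039402
P(match) = 1 - 0.039402 = 0.960598

P ≈ 0.9606 ≈ 96.06%


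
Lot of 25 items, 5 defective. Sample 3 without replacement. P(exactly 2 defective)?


Hypergeometric: C(5,2)×C(20,1)/C(25,3)
= 10×20/2300 = 2/23

P(X=2) = 2/23 ≈ 8.70%


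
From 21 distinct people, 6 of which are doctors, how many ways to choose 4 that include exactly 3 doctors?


Choose 3 of the 6 doctors and 1 of the other 15 people:
C(6,3)×C(15,1) = 20×15 = 300

300


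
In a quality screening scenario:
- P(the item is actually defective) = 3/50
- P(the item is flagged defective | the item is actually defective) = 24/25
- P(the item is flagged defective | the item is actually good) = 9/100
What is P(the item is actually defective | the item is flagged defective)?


Using Bayes' theorem:
P(A|B) = P(B|A)·P(A) / P(B)

P(the item is flagged defective) = 24/25 × 3/50 + 9/100 × 47/50
= 36/625 + 423/5000 = 711/5000

P(the item is actually defective|the item is flagged defective) = (36/625) / (711/5000) = 32/79

P(the item is actually defective|the item is flagged defective) = 32/79 ≈ 40.51%


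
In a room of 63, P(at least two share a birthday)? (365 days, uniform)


P(all different) = Π(365-i)/365 for i=0..62
= 0.003396
P(match) = 1 - 0.003396 = 0.996604

P ≈ 0.9966 ≈ 99.66%


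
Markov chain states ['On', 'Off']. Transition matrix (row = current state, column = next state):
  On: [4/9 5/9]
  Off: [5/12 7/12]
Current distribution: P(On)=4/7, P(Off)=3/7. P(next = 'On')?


P(next=On) = Σᵢ P(now=i)×P(i→On)
= 4/7×4/9 + 3/7×5/12
= 16/63 + 5/28 = 109/252

P = 109/252 ≈ 0.4325


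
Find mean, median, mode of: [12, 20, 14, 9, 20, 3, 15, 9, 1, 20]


Sorted: [1, 3, 9, 9, 12, 14, 15, 20, 20, 20]
Mean = 123/10
Median = 13
Freq: {12: 1, 20: 3, 14: 1, 9: 2, 3: 1, 15: 1, 1: 1}
Mode: [20]

Mean=123/10, Median=13, Mode=20


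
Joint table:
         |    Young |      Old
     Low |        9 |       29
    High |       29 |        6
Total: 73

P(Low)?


P(Low) = (9+29)/73 = 38/73

P(Low) = 38/73 ≈ 52.05%


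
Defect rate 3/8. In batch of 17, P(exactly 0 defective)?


Binomial: P(X=0) = C(17,0)×p^0×(1-p)^17
= 1 × 1 × 762939453125/2251799813685248 = 762939453125/2251799813685248

P(X=0) = 762939453125/2251799813685248 ≈ 0.03%


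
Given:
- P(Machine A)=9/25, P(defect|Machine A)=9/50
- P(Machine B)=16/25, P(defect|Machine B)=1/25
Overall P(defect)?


P(B) = Σ P(B|Aᵢ)×P(Aᵢ)
  9/50×9/25 = 81/1250
  1/25×16/25 = 16/625
Sum = 113/1250

P(defect) = 113/1250 ≈ 9.04%


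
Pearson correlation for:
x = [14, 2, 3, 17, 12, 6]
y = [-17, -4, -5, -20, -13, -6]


n=6, Σx=54, Σy=-65, Σxy=-793, Σx²=678, Σy²=935
r = (6×(-793) - 54×(-65))/√((6×678 - 54²)(6×935 - (-65)²))
= -1248/√(1152×1385) = -1248/√1595520 ≈ -1248/1263.1389 ≈ -0.9880

r ≈ -0.9880


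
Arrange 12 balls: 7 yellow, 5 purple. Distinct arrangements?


12!/(7!×5!) = 792

792


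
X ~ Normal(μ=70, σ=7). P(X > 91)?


z = (91-70)/7 = 3.0
P(X > 91) = 1 - P(Z ≤ 3.0) = 1 - 0.9987 = 0.0013

P(X > 91) ≈ 0.0013


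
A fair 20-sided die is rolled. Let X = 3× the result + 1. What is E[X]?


E[die] = (1+20)/2 = 21/2
E[X] = 3×21/2 + 1 = 65/2

E[X] = 65/2


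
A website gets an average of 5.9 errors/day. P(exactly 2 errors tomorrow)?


Poisson(λ=5.9): P(X=2) = e^(-λ)×λ^k/k!
= e^(-5.9) × 5.9^2 / 2!
≈ 0.002739444819 × 34.81 / 2 ≈ 0.047680

P(X=2) ≈ 0.047680 ≈ 4.77%


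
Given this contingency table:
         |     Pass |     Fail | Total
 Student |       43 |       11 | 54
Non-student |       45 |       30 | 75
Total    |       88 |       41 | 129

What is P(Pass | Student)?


P(Pass | Student) = 43/(43+11) = 43/54

P(Pass|Student) = 43/54 ≈ 79.63%


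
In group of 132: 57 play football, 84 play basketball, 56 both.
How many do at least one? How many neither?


|A∪B| = 57+84-56 = 85
Neither = 132-85 = 47

At least one: 85; Neither: 47


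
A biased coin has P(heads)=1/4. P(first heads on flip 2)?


Geometric: P(X=2) = (1-p)^(k-1)×p = (3/4)^1×1/4 = 3/16

P(X=2) = 3/16 ≈ 18.75%


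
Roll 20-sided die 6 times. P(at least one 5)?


P(no 5)^6 = (19/20)^6 = 47045881/64000000
P(≥1) = 1 - 47045881/64000000 = 16954119/64000000

P = 16954119/64000000 ≈ 26.49%


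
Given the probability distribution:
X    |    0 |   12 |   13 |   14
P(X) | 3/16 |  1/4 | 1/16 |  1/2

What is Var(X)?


E[X] = 173/16
E[X²] = 2313/16
Var(X) = E[X²] - (E[X])² = 2313/16 - 29929/256 = 7079/256

Var(X) = 7079/256 ≈ 27.6523


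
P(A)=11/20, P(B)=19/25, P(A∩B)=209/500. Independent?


P(A)×P(B) = 209/500
P(A∩B) = 209/500
Equal ✓ → Independent

Yes, independent


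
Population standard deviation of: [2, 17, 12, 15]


Mean = 46/4 = 23/2
  (2-23/2)²=361/4
  (17-23/2)²=121/4
  (12-23/2)²=1/4
  (15-23/2)²=49/4
Σ(x-μ)² = 133
σ² = 133/4

σ = √(133/4) ≈ 5.7663


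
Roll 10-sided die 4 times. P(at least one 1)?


P(no 1)^4 = (9/10)^4 = 6561/10000
P(≥1) = 1 - 6561/10000 = 3439/10000

P = 3439/10000 ≈ 34.39%


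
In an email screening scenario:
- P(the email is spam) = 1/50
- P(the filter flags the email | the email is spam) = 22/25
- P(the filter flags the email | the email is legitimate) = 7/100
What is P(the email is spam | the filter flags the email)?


Using Bayes' theorem:
P(A|B) = P(B|A)·P(A) / P(B)

P(the filter flags the email) = 22/25 × 1/50 + 7/100 × 49/50
= 11/625 + 343/5000 = 431/5000

P(the email is spam|the filter flags the email) = (11/625) / (431/5000) = 88/431

P(the email is spam|the filter flags the email) = 88/431 ≈ 20.42%


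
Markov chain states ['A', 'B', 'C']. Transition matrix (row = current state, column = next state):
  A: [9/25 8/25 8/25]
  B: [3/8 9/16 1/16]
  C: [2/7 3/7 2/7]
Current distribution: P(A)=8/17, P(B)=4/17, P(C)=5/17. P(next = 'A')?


P(next=A) = Σᵢ P(now=i)×P(i→A)
= 8/17×9/25 + 4/17×3/8 + 5/17×2/7
= 72/425 + 3/34 + 10/119 = 2033/5950

P = 2033/5950 ≈ 0.3417


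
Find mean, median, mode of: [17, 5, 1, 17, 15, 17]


Sorted: [1, 5, 15, 17, 17, 17]
Mean = 72/6 = 12
Median = 16
Freq: {17: 3, 5: 1, 1: 1, 15: 1}
Mode: [17]

Mean=12, Median=16, Mode=17


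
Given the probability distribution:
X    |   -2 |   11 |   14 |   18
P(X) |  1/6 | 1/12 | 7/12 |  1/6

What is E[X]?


E[X] = Σ x·P(X=x)
= (-2)×(1/6) + (11)×(1/12) + (14)×(7/12) + (18)×(1/6)
= 47/4

E[X] = 47/4


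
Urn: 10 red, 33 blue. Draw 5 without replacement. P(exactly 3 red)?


Hypergeometric: C(10,3)×C(33,2)/C(43,5)
= 120×528/962598 = 10560/160433

P(X=3) = 10560/160433 ≈ 6.58%


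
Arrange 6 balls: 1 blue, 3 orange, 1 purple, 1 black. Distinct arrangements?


6!/(1!×3!×1!×1!) = 120

120


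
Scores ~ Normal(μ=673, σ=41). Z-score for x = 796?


z = (x - μ)/σ = (796 - 673)/41 = 3.0

z = 3.0


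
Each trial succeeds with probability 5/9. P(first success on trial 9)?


Geometric: P(X=9) = (1-p)^(k-1)×p = (4/9)^8×5/9 = 327680/387420489

P(X=9) = 327680/387420489 ≈ 0.08%


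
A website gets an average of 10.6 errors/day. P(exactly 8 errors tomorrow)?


Poisson(λ=10.6): P(X=8) = e^(-λ)×λ^k/k!
= e^(-10.6) × 10.6^8 / 8!
≈ 2.491600973e-05 × 159384807.453 / 40320 ≈ 0.098493

P(X=8) ≈ 0.098493 ≈ 9.85%


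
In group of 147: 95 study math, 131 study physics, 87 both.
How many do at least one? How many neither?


|A∪B| = 95+131-87 = 139
Neither = 147-139 = 8

At least one: 139; Neither: 8


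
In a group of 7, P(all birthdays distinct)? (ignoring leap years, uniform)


P(all different) = Π(365-i)/365 for i=0..6
= (365/365)×(364/365)×...×(359/365)
= 0.943764

P ≈ 0.9438 ≈ 94.38%


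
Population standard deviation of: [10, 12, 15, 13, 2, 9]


Mean = 61/6
  (10-61/6)²=1/36
  (12-61/6)²=121/36
  (15-61/6)²=841/36
  (13-61/6)²=289/36
  (2-61/6)²=2401/36
  (9-61/6)²=49/36
Σ(x-μ)² = 617/6
σ² = (617/6)/6 = 617/36

σ = √(617/36) ≈ 4.1399


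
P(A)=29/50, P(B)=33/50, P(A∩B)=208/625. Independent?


P(A)×P(B) = 957/2500
P(A∩B) = 208/625
Not equal → NOT independent

No, not independent


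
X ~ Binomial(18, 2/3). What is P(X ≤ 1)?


P(X ≤ 1) = Σ P(X=i) for i=0..1
P(X=0) = 1/387420489
P(X=1) = 4/43046721
Sum = 37/387420489

P(X ≤ 1) = 37/387420489 ≈ 0.00%


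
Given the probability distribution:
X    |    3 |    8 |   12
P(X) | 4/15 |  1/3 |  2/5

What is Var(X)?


E[X] = 124/15
E[X²] = 244/3
Var(X) = E[X²] - (E[X])² = 244/3 - 15376/225 = 2924/225

Var(X) = 2924/225 ≈ 12.9956


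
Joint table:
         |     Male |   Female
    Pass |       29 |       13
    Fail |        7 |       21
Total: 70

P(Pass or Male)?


P(Pass∨Male) = P(Pass) + P(Male) - P(Pass∧Male)
= (42 + 36 - 29)/70 = 49/70 = 7/10

P = 7/10 ≈ 70.00%


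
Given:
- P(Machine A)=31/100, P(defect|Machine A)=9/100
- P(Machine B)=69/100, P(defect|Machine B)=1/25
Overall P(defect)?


P(B) = Σ P(B|Aᵢ)×P(Aᵢ)
  9/100×31/100 = 279/10000
  1/25×69/100 = 69/2500
Sum = 111/2000

P(defect) = 111/2000 ≈ 5.55%


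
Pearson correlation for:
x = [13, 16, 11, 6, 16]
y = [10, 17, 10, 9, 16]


n=5, Σx=62, Σy=62, Σxy=822, Σx²=838, Σy²=826
r = (5×822 - 62×62)/√((5×838 - 62²)(5×826 - 62²))
= 266/√(346×286) = 266/√98956 ≈ 266/314.5727 ≈ 0.8456

r ≈ 0.8456


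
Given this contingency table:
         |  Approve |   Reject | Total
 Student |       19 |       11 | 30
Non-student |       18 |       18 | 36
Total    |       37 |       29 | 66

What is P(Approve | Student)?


P(Approve | Student) = 19/(19+11) = 19/30

P(Approve|Student) = 19/30 ≈ 63.33%


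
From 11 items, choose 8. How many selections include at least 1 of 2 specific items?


Complement: C(11,8) - C(9,8) = 165 - 9 = 156

156


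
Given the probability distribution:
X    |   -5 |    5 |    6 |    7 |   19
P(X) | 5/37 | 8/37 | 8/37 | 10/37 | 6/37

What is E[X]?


E[X] = Σ x·P(X=x)
= (-5)×(5/37) + (5)×(8/37) + (6)×(8/37) + (7)×(10/37) + (19)×(6/37)
= 247/37

E[X] = 247/37


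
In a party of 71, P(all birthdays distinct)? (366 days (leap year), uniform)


P(all different) = Π(366-i)/366 for i=0..70
= (366/366)×(365/366)×...×(296/366)
= 0.000694

P ≈ 0.0007 ≈ 0.07%


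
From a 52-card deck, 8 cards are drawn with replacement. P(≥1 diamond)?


P(not a diamond) = 39/52 = 3/4
P(none in 8 draws) = (3/4)^8 = 6561/65536
P(≥1 diamond) = 1 - 6561/65536 = 58975/65536

P = 58975/65536 ≈ 89.99%


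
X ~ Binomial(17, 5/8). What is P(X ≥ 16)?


P(X ≥ 16) = Σ P(X=i) for i=16..17
P(X=16) = 7781982421875/2251799813685248
P(X=17) = 762939453125/2251799813685248
Sum = 1068115234375/281474976710656

P(X ≥ 16) = 1068115234375/281474976710656 ≈ 0.38%


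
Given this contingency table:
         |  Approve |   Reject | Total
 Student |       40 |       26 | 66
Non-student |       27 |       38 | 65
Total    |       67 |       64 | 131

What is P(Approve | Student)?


P(Approve | Student) = 40/(40+26) = 40/66 = 20/33

P(Approve|Student) = 20/33 ≈ 60.61%


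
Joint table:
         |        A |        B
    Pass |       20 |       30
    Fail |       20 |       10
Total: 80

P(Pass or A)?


P(Pass∨A) = P(Pass) + P(A) - P(Pass∧A)
= (50 + 40 - 20)/80 = 70/80 = 7/8

P = 7/8 ≈ 87.50%


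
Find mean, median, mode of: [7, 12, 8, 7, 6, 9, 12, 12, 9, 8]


Sorted: [6, 7, 7, 8, 8, 9, 9, 12, 12, 12]
Mean = 90/10 = 9
Median = 17/2
Freq: {7: 2, 12: 3, 8: 2, 6: 1, 9: 2}
Mode: [12]

Mean=9, Median=17/2, Mode=12


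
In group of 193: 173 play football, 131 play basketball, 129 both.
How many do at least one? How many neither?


|A∪B| = 173+131-129 = 175
Neither = 193-175 = 18

At least one: 175; Neither: 18


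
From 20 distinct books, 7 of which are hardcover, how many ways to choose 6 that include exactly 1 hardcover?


Choose 1 of the 7 hardcovers and 5 of the other 13 books:
C(7,1)×C(13,5) = 7×1287 = 9009

9009


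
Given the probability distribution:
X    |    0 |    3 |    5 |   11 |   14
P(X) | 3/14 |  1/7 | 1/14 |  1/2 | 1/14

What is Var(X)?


E[X] = 51/7
E[X²] = 543/7
Var(X) = E[X²] - (E[X])² = 543/7 - 2601/49 = 1200/49

Var(X) = 1200/49 ≈ 24.4898


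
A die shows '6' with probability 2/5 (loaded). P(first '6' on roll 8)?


Geometric: P(X=8) = (1-p)^(k-1)×p = (3/5)^7×2/5 = 4374/390625

P(X=8) = 4374/390625 ≈ 1.12%


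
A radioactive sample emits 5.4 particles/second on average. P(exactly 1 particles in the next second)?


Poisson(λ=5.4): P(X=1) = e^(-λ)×λ^k/k!
= e^(-5.4) × 5.4^1 / 1!
≈ 0.004516580943 × 5.4 / 1 ≈ 0.024390

P(X=1) ≈ 0.024390 ≈ 2.44%


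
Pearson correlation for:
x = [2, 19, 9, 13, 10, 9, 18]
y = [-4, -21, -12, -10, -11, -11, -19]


n=7, Σx=80, Σy=-88, Σxy=-1196, Σx²=1120, Σy²=1304
r = (7×(-1196) - 80×(-88))/√((7×1120 - 80²)(7×1304 - (-88)²))
= -1332/√(1440×1384) = -1332/√1992960 ≈ -1332/1411.7224 ≈ -0.9435

r ≈ -0.9435


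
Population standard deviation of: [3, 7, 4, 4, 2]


Mean = 20/5 = 4
  (3-4)²=1
  (7-4)²=9
  (4-4)²=0
  (4-4)²=0
  (2-4)²=4
Σ(x-μ)² = 14
σ² = 14/5

σ = √(14/5) ≈ 1.6733


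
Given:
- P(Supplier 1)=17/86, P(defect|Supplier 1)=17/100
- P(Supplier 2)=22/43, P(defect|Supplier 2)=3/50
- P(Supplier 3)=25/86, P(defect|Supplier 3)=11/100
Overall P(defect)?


P(B) = Σ P(B|Aᵢ)×P(Aᵢ)
  17/100×17/86 = 289/8600
  3/50×22/43 = 33/1075
  11/100×25/86 = 11/344
Sum = 207/2150

P(defect) = 207/2150 ≈ 9.63%


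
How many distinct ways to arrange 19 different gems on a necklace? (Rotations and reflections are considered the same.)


Free circular arrangements: rotations and reflections both identified.
(n-1)!/2 = 18!/2 = 6402373705728000/2 = 3201186852864000

3201186852864000


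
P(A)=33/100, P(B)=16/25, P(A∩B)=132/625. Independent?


P(A)×P(B) = 132/625
P(A∩B) = 132/625
Equal ✓ → Independent

Yes, independent


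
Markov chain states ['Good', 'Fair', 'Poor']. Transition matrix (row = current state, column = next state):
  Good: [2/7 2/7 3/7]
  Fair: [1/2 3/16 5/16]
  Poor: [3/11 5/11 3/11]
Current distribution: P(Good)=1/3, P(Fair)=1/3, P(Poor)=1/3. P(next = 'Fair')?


P(next=Fair) = Σᵢ P(now=i)×P(i→Fair)
= 1/3×2/7 + 1/3×3/16 + 1/3×5/11
= 2/21 + 1/16 + 5/33 = 381/1232

P = 381/1232 ≈ 0.3093


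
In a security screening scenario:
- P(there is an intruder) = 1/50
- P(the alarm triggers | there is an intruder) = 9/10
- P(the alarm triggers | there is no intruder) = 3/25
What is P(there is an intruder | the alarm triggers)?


Using Bayes' theorem:
P(A|B) = P(B|A)·P(A) / P(B)

P(the alarm triggers) = 9/10 × 1/50 + 3/25 × 49/50
= 9/500 + 147/1250 = 339/2500

P(there is an intruder|the alarm triggers) = (9/500) / (339/2500) = 15/113

P(there is an intruder|the alarm triggers) = 15/113 ≈ 13.27%


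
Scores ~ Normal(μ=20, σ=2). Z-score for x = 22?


z = (x - μ)/σ = (22 - 20)/2 = 1.0

z = 1.0


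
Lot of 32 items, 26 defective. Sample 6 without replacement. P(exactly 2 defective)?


Hypergeometric: C(26,2)×C(6,4)/C(32,6)
= 325×15/906192 = 1625/302064

P(X=2) = 1625/302064 ≈ 0.54%


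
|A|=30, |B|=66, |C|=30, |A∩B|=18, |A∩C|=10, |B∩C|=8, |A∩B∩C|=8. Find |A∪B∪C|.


|A∪B∪C| = 30+66+30-18-10-8+8 = 98

|A∪B∪C| = 98


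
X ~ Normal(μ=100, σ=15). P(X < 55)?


z = (55-100)/15 = -3.0
P(Z < -3.0) = 0.0013

P(X < 55) ≈ 0.0013


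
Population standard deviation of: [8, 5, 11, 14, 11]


Mean = 49/5
  (8-49/5)²=81/25
  (5-49/5)²=576/25
  (11-49/5)²=36/25
  (14-49/5)²=441/25
  (11-49/5)²=36/25
Σ(x-μ)² = 234/5
σ² = (234/5)/5 = 234/25

σ = √(234/25) ≈ 3.0594


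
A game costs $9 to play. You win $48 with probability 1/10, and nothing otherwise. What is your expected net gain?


E[gain] = (48-9)×1/10 + (-9)×9/10
= 39/10 - 81/10 = -21/5

Expected net gain = $-21/5 ≈ $-4.20


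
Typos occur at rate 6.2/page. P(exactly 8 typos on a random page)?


Poisson(λ=6.2): P(X=8) = e^(-λ)×λ^k/k!
= e^(-6.2) × 6.2^8 / 8!
≈ 0.002029430636 × 2183401.05585 / 40320 ≈ 0.109897

P(X=8) ≈ 0.109897 ≈ 10.99%


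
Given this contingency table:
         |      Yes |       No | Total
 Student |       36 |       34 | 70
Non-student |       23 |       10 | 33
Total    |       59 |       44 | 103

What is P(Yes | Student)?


P(Yes | Student) = 36/(36+34) = 36/70 = 18/35

P(Yes|Student) = 18/35 ≈ 51.43%


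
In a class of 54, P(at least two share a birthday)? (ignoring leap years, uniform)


P(all different) = Π(365-i)/365 for i=0..53
= 0.016123
P(match) = 1 - 0.016123 = 0.983877

P ≈ 0.9839 ≈ 98.39%


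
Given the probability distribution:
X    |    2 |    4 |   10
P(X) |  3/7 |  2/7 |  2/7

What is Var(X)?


E[X] = 34/7
E[X²] = 244/7
Var(X) = E[X²] - (E[X])² = 244/7 - 1156/49 = 552/49

Var(X) = 552/49 ≈ 11.2653


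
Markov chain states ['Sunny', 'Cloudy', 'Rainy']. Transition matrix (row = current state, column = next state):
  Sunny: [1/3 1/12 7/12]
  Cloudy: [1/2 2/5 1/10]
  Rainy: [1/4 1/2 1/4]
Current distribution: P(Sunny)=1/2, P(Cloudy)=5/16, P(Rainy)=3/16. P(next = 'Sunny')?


P(next=Sunny) = Σᵢ P(now=i)×P(i→Sunny)
= 1/2×1/3 + 5/16×1/2 + 3/16×1/4
= 1/6 + 5/32 + 3/64 = 71/192

P = 71/192 ≈ 0.3698


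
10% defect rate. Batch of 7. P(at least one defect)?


P(all good) = (9/10)^7 = 4782969/10000000
P(≥1 defect) = 5217031/10000000

P = 5217031/10000000 ≈ 52.17%


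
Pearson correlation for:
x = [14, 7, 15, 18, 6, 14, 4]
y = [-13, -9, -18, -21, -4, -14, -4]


n=7, Σx=78, Σy=-83, Σxy=-1129, Σx²=1042, Σy²=1243
r = (7×(-1129) - 78×(-83))/√((7×1042 - 78²)(7×1243 - (-83)²))
= -1429/√(1210×1812) = -1429/√2192520 ≈ -1429/1480.7160 ≈ -0.9651

r ≈ -0.9651


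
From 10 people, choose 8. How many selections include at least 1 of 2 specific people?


Complement: C(10,8) - C(8,8) = 45 - 1 = 44

44


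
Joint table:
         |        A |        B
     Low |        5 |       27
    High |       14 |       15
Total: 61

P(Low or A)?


P(Low∨A) = P(Low) + P(A) - P(Low∧A)
= (32 + 19 - 5)/61 = 46/61

P = 46/61 ≈ 75.41%


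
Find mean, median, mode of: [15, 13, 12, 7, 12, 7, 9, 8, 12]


Sorted: [7, 7, 8, 9, 12, 12, 12, 13, 15]
Mean = 95/9
Median = 12
Freq: {15: 1, 13: 1, 12: 3, 7: 2, 9: 1, 8: 1}
Mode: [12]

Mean=95/9, Median=12, Mode=12


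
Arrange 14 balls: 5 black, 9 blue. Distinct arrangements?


14!/(5!×9!) = 2002

2002


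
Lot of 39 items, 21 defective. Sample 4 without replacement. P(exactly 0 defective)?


Hypergeometric: C(21,0)×C(18,4)/C(39,4)
= 1×3060/82251 = 340/9139

P(X=0) = 340/9139 ≈ 3.72%


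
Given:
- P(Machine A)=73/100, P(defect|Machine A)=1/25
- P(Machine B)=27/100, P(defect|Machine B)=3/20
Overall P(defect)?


P(B) = Σ P(B|Aᵢ)×P(Aᵢ)
  1/25×73/100 = 73/2500
  3/20×27/100 = 81/2000
Sum = 697/10000

P(defect) = 697/10000 ≈ 6.97%


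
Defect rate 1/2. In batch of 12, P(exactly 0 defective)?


Binomial: P(X=0) = C(12,0)×p^0×(1-p)^12
= 1 × 1 × 1/4096 = 1/4096

P(X=0) = 1/4096 ≈ 0.02%


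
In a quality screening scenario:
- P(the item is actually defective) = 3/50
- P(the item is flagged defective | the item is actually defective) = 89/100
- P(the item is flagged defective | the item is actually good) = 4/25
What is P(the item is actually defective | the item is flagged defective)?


Using Bayes' theorem:
P(A|B) = P(B|A)·P(A) / P(B)

P(the item is flagged defective) = 89/100 × 3/50 + 4/25 × 47/50
= 267/5000 + 94/625 = 1019/5000

P(the item is actually defective|the item is flagged defective) = (267/5000) / (1019/5000) = 267/1019

P(the item is actually defective|the item is flagged defective) = 267/1019 ≈ 26.20%


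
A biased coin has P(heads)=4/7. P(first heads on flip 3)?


Geometric: P(X=3) = (1-p)^(k-1)×p = (3/7)^2×4/7 = 36/343

P(X=3) = 36/343 ≈ 10.50%


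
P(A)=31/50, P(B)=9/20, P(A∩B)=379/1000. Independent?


P(A)×P(B) = 279/1000
P(A∩B) = 379/1000
Not equal → NOT independent

No, not independent


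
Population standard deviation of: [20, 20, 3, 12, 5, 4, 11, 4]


Mean = 79/8
  (20-79/8)²=6561/64
  (20-79/8)²=6561/64
  (3-79/8)²=3025/64
  (12-79/8)²=289/64
  (5-79/8)²=1521/64
  (4-79/8)²=2209/64
  (11-79/8)²=81/64
  (4-79/8)²=2209/64
Σ(x-μ)² = 2807/8
σ² = (2807/8)/8 = 2807/64

σ = √(2807/64) ≈ 6.6226


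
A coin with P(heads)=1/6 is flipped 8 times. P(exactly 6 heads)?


Binomial: P(X=6) = C(8,6)×p^6×(1-p)^2
= 28 × 1/46656 × 25/36 = 175/419904

P(X=6) = 175/419904 ≈ 0.04%


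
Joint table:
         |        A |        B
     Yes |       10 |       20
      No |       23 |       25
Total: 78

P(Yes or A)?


P(Yes∨A) = P(Yes) + P(A) - P(Yes∧A)
= (30 + 33 - 10)/78 = 53/78

P = 53/78 ≈ 67.95%


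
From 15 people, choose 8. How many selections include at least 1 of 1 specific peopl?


Complement: C(15,8) - C(14,8) = 6435 - 3003 = 3432

3432


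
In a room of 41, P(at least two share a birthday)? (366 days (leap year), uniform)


P(all different) = Π(366-i)/366 for i=0..40
= 0.097493
P(match) = 1 - 0.097493 = 0.902507

P ≈ 0.9025 ≈ 90.25%


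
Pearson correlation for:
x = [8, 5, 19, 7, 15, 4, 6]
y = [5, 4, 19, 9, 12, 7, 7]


n=7, Σx=64, Σy=63, Σxy=734, Σx²=776, Σy²=725
r = (7×734 - 64×63)/√((7×776 - 64²)(7×725 - 63²))
= 1106/√(1336×1106) = 1106/√1477616 ≈ 1106/1215.5723 ≈ 0.9099

r ≈ 0.9099


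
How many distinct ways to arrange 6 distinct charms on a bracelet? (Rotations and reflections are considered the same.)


Free circular arrangements: rotations and reflections both identified.
(n-1)!/2 = 5!/2 = 120/2 = 60

60


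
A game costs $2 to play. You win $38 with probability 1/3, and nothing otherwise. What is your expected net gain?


E[gain] = (38-2)×1/3 + (-2)×2/3
= 12 - 4/3 = 32/3

Expected net gain = $32/3 ≈ $10.67


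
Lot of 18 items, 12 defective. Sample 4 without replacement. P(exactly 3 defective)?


Hypergeometric: C(12,3)×C(6,1)/C(18,4)
= 220×6/3060 = 22/51

P(X=3) = 22/51 ≈ 43.14%


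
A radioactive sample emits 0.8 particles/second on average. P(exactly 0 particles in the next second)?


Poisson(λ=0.8): P(X=0) = e^(-λ)×λ^k/k!
= e^(-0.8) × 0.8^0 / 0!
≈ 0.4493289641 × 1 / 1 ≈ 0.449329

P(X=0) ≈ 0.449329 ≈ 44.93%


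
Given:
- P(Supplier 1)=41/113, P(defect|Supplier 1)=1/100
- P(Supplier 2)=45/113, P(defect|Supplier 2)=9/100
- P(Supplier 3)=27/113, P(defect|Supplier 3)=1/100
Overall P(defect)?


P(B) = Σ P(B|Aᵢ)×P(Aᵢ)
  1/100×41/113 = 41/11300
  9/100×45/113 = 81/2260
  1/100×27/113 = 27/11300
Sum = 473/11300

P(defect) = 473/11300 ≈ 4.19%


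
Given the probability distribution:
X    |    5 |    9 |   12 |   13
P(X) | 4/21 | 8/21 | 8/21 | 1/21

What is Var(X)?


E[X] = 67/7
E[X²] = 2069/21
Var(X) = E[X²] - (E[X])² = 2069/21 - 4489/49 = 1016/147

Var(X) = 1016/147 ≈ 6.9116


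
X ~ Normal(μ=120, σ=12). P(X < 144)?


z = (144-120)/12 = 2.0
P(Z < 2.0) = 0.9772

P(X < 144) ≈ 0.9772


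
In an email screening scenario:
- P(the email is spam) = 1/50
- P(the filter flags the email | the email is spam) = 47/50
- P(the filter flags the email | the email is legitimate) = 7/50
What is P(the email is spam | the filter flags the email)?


Using Bayes' theorem:
P(A|B) = P(B|A)·P(A) / P(B)

P(the filter flags the email) = 47/50 × 1/50 + 7/50 × 49/50
= 47/2500 + 343/2500 = 39/250

P(the email is spam|the filter flags the email) = (47/2500) / (39/250) = 47/390

P(the email is spam|the filter flags the email) = 47/390 ≈ 12.05%


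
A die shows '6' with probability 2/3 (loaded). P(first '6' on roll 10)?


Geometric: P(X=10) = (1-p)^(k-1)×p = (1/3)^9×2/3 = 2/59049

P(X=10) = 2/59049 ≈ 0.00%


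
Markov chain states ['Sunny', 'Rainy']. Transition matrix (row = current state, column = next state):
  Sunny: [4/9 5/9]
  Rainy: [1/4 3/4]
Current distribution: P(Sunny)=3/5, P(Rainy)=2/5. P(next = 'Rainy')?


P(next=Rainy) = Σᵢ P(now=i)×P(i→Rainy)
= 3/5×5/9 + 2/5×3/4
= 1/3 + 3/10 = 19/30

P = 19/30 ≈ 0.6333


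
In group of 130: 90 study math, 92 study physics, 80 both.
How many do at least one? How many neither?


|A∪B| = 90+92-80 = 102
Neither = 130-102 = 28

At least one: 102; Neither: 28


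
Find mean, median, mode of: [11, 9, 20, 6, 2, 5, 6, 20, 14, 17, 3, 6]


Sorted: [2, 3, 5, 6, 6, 6, 9, 11, 14, 17, 20, 20]
Mean = 119/12
Median = 15/2
Freq: {11: 1, 9: 1, 20: 2, 6: 3, 2: 1, 5: 1, 14: 1, 17: 1, 3: 1}
Mode: [6]

Mean=119/12, Median=15/2, Mode=6


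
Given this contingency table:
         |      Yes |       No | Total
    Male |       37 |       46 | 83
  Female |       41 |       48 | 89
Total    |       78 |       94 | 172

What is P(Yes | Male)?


P(Yes | Male) = 37/(37+46) = 37/83

P(Yes|Male) = 37/83 ≈ 44.58%


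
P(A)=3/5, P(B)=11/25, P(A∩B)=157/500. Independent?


P(A)×P(B) = 33/125
P(A∩B) = 157/500
Not equal → NOT independent

No, not independent


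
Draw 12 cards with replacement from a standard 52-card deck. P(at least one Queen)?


P(not a Queen) = 48/52 = 12/13
P(none in 12 draws) = (12/13)^12 = 8916100448256/23298085122481
P(≥1 Queen) = 1 - 8916100448256/23298085122481 = 14381984674225/23298085122481

P = 14381984674225/23298085122481 ≈ 61.73%


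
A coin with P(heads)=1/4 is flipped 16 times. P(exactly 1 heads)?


Binomial: P(X=1) = C(16,1)×p^1×(1-p)^15
= 16 × 1/4 × 14348907/1073741824 = 14348907/268435456

P(X=1) = 14348907/268435456 ≈ 5.35%


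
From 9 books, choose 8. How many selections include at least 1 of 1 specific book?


Complement: C(9,8) - C(8,8) = 9 - 1 = 8

8


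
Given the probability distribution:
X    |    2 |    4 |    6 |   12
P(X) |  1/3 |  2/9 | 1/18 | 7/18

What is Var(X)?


E[X] = 59/9
E[X²] = 566/9
Var(X) = E[X²] - (E[X])² = 566/9 - 3481/81 = 1613/81

Var(X) = 1613/81 ≈ 19.9136


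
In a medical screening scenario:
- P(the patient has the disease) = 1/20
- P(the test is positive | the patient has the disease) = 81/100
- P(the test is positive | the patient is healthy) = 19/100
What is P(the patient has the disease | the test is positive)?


Using Bayes' theorem:
P(A|B) = P(B|A)·P(A) / P(B)

P(the test is positive) = 81/100 × 1/20 + 19/100 × 19/20
= 81/2000 + 361/2000 = 221/1000

P(the patient has the disease|the test is positive) = (81/2000) / (221/1000) = 81/442

P(the patient has the disease|the test is positive) = 81/442 ≈ 18.33%


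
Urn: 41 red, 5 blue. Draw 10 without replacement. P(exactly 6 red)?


Hypergeometric: C(41,6)×C(5,4)/C(46,10)
= 4496388×5/4076350421 = 60/10879

P(X=6) = 60/10879 ≈ 0.55%


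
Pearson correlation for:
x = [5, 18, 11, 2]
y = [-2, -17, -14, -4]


n=4, Σx=36, Σy=-37, Σxy=-478, Σx²=474, Σy²=505
r = (4×(-478) - 36×(-37))/√((4×474 - 36²)(4×505 - (-37)²))
= -580/√(600×651) = -580/√390600 ≈ -580/624.9800 ≈ -0.9280

r ≈ -0.9280


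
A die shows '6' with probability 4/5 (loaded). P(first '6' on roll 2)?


Geometric: P(X=2) = (1-p)^(k-1)×p = (1/5)^1×4/5 = 4/25

P(X=2) = 4/25 ≈ 16.00%


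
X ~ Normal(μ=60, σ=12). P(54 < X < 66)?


z₁=(54-60)/12=-0.5, z₂=(66-60)/12=0.5
P = Φ(0.5) - Φ(-0.5) = 0.691462 - 0.308538 = 0.382924 ≈ 0.3829

P(54 < X < 66) ≈ 0.3829


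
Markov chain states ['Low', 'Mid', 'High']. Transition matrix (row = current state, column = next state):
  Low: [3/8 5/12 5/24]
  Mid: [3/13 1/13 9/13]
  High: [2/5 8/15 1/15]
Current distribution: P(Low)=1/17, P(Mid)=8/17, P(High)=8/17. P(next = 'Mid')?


P(next=Mid) = Σᵢ P(now=i)×P(i→Mid)
= 1/17×5/12 + 8/17×1/13 + 8/17×8/15
= 5/204 + 8/221 + 64/255 = 4133/13260

P = 4133/13260 ≈ 0.3117


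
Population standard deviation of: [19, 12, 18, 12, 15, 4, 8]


Mean = 88/7
  (19-88/7)²=2025/49
  (12-88/7)²=16/49
  (18-88/7)²=1444/49
  (12-88/7)²=16/49
  (15-88/7)²=289/49
  (4-88/7)²=3600/49
  (8-88/7)²=1024/49
Σ(x-μ)² = 1202/7
σ² = (1202/7)/7 = 1202/49

σ = √(1202/49) ≈ 4.9528


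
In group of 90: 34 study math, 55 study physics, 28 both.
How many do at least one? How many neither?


|A∪B| = 34+55-28 = 61
Neither = 90-61 = 29

At least one: 61; Neither: 29


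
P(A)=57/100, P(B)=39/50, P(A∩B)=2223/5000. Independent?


P(A)×P(B) = 2223/5000
P(A∩B) = 2223/5000
Equal ✓ → Independent

Yes, independent


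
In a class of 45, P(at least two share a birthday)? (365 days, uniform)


P(all different) = Π(365-i)/365 for i=0..44
= 0.059024
P(match) = 1 - 0.059024 = 0.940976

P ≈ 0.9410 ≈ 94.10%


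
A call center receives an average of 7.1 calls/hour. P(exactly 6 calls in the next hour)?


Poisson(λ=7.1): P(X=6) = e^(-λ)×λ^k/k!
= e^(-7.1) × 7.1^6 / 6!
≈ 0.0008251049233 × 128100.283921 / 720 ≈ 0.146800

P(X=6) ≈ 0.146800 ≈ 14.68%


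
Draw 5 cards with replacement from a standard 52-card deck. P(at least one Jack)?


P(not a Jack) = 48/52 = 12/13
P(none in 5 draws) = (12/13)^5 = 248832/371293
P(≥1 Jack) = 1 - 248832/371293 = 122461/371293

P = 122461/371293 ≈ 32.98%


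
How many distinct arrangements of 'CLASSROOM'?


Letters: 9, freq: {'C': 1, 'L': 1, 'A': 1, 'S': 2, 'R': 1, 'O': 2, 'M': 1}
9!/(1!×1!×1!×2!×1!×2!×1!) = 362880/4 = 90720

90720


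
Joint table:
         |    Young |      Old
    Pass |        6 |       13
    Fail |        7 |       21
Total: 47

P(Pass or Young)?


P(Pass∨Young) = P(Pass) + P(Young) - P(Pass∧Young)
= (19 + 13 - 6)/47 = 26/47

P = 26/47 ≈ 55.32%


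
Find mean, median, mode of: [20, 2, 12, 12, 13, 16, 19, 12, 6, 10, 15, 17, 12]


Sorted: [2, 6, 10, 12, 12, 12, 12, 13, 15, 16, 17, 19, 20]
Mean = 166/13
Median = 12
Freq: {20: 1, 2: 1, 12: 4, 13: 1, 16: 1, 19: 1, 6: 1, 10: 1, 15: 1, 17: 1}
Mode: [12]

Mean=166/13, Median=12, Mode=12


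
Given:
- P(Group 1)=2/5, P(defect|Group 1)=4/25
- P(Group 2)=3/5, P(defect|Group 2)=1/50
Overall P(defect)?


P(B) = Σ P(B|Aᵢ)×P(Aᵢ)
  4/25×2/5 = 8/125
  1/50×3/5 = 3/250
Sum = 19/250

P(defect) = 19/250 ≈ 7.60%


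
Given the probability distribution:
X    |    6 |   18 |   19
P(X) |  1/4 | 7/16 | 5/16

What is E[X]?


E[X] = Σ x·P(X=x)
= (6)×(1/4) + (18)×(7/16) + (19)×(5/16)
= 245/16

E[X] = 245/16


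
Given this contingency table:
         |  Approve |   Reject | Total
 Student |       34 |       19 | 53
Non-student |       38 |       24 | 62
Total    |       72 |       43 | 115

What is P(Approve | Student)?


P(Approve | Student) = 34/(34+19) = 34/53

P(Approve|Student) = 34/53 ≈ 64.15%


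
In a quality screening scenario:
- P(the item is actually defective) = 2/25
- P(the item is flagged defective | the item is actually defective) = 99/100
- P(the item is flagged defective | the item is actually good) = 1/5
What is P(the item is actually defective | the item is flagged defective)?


Using Bayes' theorem:
P(A|B) = P(B|A)·P(A) / P(B)

P(the item is flagged defective) = 99/100 × 2/25 + 1/5 × 23/25
= 99/1250 + 23/125 = 329/1250

P(the item is actually defective|the item is flagged defective) = (99/1250) / (329/1250) = 99/329

P(the item is actually defective|the item is flagged defective) = 99/329 ≈ 30.09%


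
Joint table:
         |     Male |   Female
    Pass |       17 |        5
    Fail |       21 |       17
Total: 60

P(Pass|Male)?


P(Pass|Male) = 17/(17+21) = 17/38

P = 17/38 ≈ 44.74%
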